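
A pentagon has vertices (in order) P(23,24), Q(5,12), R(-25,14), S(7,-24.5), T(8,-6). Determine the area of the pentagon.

762.25

Apply the shoelace formula: 2A = Σ (x_i·y_{i+1} − x_{i+1}·y_i), indices taken mod 5.
P→Q: (23)(12) − (5)(24) = 156
Q→R: (5)(14) − (-25)(12) = 370
R→S: (-25)(-24.5) − (7)(14) = 514.5
S→T: (7)(-6) − (8)(-24.5) = 154
T→P: (8)(24) − (23)(-6) = 330
Σ = 1524.5
Area = |Σ|/2 = 762.25.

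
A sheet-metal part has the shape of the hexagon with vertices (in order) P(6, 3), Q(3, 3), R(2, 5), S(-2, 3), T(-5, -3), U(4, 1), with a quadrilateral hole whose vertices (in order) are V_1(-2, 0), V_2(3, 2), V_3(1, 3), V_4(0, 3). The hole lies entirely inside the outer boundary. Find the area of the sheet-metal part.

Outer boundary:
Apply the shoelace formula: 2A = Σ (x_i·y_{i+1} − x_{i+1}·y_i), indices taken mod 6.
Σ = (9) + (9) + (16) + (21) + (7) + (6) = 68
Area = |Σ|/2 = 34.
Hole:
Cross-terms: -4, 7, 3, 6  ⇒  Σ = 12
Area = |Σ|/2 = 6.
Net area = 34 − 6 = 28.

28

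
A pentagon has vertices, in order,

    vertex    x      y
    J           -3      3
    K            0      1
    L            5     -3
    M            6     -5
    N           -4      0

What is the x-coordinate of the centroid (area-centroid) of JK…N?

49/141

Apply the shoelace formula. First the cross-terms c_i = x_i·y_{i+1} − x_{i+1}·y_i:
  -3, -5, -7, -20, -12  ⇒  2A = -47, A = -23.5.
Then Σ (x_i + x_{i+1})·c_i = -49, so x̄ = -49 / (6·(-23.5)) = 49/141.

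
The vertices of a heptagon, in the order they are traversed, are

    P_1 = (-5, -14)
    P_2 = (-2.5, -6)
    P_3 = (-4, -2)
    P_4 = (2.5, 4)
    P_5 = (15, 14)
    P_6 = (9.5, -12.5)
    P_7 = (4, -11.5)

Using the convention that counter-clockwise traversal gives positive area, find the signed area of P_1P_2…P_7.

Apply the shoelace (surveyor's) formula: 2A = Σ (x_i·y_{i+1} − x_{i+1}·y_i), indices taken mod 7.
Σ = (-5) + (-19) + (-11) + (-25) + (-320.5) + (-59.25) + (-113.5) = -553.25
Signed area = Σ/2 = -276.625 (negative ⇒ clockwise traversal).

-276.625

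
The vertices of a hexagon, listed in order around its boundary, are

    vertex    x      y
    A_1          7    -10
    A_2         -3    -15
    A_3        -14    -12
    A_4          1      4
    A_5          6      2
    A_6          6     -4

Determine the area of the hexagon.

221.5

A_1→A_2: (7)(-15) − (-3)(-10) = -135
A_2→A_3: (-3)(-12) − (-14)(-15) = -174
A_3→A_4: (-14)(4) − (1)(-12) = -44
A_4→A_5: (1)(2) − (6)(4) = -22
A_5→A_6: (6)(-4) − (6)(2) = -36
A_6→A_1: (6)(-10) − (7)(-4) = -32
Σ = -443
Area = |Σ|/2 = 221.5.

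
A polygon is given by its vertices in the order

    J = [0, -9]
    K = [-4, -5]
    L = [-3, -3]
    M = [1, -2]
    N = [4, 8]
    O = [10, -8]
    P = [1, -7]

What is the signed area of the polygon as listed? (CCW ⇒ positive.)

Apply the surveyor's formula: 2A = Σ (x_i·y_{i+1} − x_{i+1}·y_i), indices taken mod 7.
Σ = (-36) + (-3) + (9) + (16) + (-112) + (-62) + (-9) = -197
Signed area = Σ/2 = -98.5 (negative ⇒ clockwise traversal).

-98.5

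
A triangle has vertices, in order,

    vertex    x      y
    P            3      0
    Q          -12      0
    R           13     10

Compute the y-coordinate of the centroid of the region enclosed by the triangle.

Apply the surveyor's formula. First the cross-terms c_i = x_i·y_{i+1} − x_{i+1}·y_i:
  0, -120, -30  ⇒  2A = -150, A = -75.
Then Σ (y_i + y_{i+1})·c_i = -1500, so ȳ = -1500 / (6·(-75)) = 10/3.

10/3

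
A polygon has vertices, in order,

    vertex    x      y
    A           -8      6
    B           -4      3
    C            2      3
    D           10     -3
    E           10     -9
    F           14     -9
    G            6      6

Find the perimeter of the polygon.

62

|AB| = √((4)² + (-3)²) = √25 = 5
|BC| = √((6)² + (0)²) = √36 = 6
|CD| = √((8)² + (-6)²) = √100 = 10
|DE| = √((0)² + (-6)²) = √36 = 6
|EF| = √((4)² + (0)²) = √16 = 4
|FG| = √((-8)² + (15)²) = √289 = 17
|GA| = √((-14)² + (0)²) = √196 = 14
Perimeter = 5 + 6 + 10 + 6 + 4 + 17 + 14 = 62.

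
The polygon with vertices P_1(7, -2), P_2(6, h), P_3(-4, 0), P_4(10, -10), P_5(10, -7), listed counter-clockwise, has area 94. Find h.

7

The doubled signed area Σ (x_i y_{i+1} − x_{i+1} y_i) is linear in h.
With h=0 it equals 111; the coefficient of h is 11 (from the two edges through P_2).
So 11·h + 111 = 2·94 = 188 ⇒ h = 7.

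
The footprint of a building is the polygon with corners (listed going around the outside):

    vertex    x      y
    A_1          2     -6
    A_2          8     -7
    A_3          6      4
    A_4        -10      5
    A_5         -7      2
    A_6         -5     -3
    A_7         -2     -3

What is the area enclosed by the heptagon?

125.5

Apply the shoelace formula: 2A = Σ (x_i·y_{i+1} − x_{i+1}·y_i), indices taken mod 7.
Cross-terms: 34, 74, 70, 15, 31, 9, 18  ⇒  Σ = 251
Area = |Σ|/2 = 125.5.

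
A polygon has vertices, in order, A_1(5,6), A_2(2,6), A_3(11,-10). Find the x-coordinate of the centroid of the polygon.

Apply the shoelace (surveyor's) formula. First the cross-terms c_i = x_i·y_{i+1} − x_{i+1}·y_i:
  18, -86, 116  ⇒  2A = 48, A = 24.
Then Σ (x_i + x_{i+1})·c_i = 864, so x̄ = 864 / (6·24) = 6.

6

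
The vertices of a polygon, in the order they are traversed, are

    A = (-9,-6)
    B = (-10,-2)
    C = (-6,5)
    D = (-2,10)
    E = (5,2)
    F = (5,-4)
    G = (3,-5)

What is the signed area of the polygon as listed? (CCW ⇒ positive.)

Σ = (-42) + (-62) + (-50) + (-54) + (-30) + (-13) + (-63) = -314
Signed area = Σ/2 = -157 (negative ⇒ clockwise traversal).

-157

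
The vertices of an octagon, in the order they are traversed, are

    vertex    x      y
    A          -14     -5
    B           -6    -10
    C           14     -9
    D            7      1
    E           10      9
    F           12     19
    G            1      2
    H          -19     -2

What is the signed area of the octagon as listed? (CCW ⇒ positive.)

A→B: (-14)(-10) − (-6)(-5) = 110
B→C: (-6)(-9) − (14)(-10) = 194
C→D: (14)(1) − (7)(-9) = 77
D→E: (7)(9) − (10)(1) = 53
E→F: (10)(19) − (12)(9) = 82
F→G: (12)(2) − (1)(19) = 5
G→H: (1)(-2) − (-19)(2) = 36
H→A: (-19)(-5) − (-14)(-2) = 67
Σ = 624
Signed area = Σ/2 = 312 (positive ⇒ counter-clockwise traversal).

312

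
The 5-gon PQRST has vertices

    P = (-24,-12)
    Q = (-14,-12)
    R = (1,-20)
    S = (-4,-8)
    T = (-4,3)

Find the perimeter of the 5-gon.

|PQ| = √((10)² + (0)²) = √100 = 10
|QR| = √((15)² + (-8)²) = √289 = 17
|RS| = √((-5)² + (12)²) = √169 = 13
|ST| = √((0)² + (11)²) = √121 = 11
|TP| = √((-20)² + (-15)²) = √625 = 25
Perimeter = 10 + 17 + 13 + 11 + 25 = 76.

76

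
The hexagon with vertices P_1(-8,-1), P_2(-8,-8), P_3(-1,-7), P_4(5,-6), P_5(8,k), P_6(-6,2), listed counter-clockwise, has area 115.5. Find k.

Write out the shoelace sum; only the two edges meeting at P_5 involve k:
2·Area = [(5·k − 8·(-6)) + (8·2 − (-6)·k)] + 167
       = 11·k + 231 = 231
⇒ k = 0.

0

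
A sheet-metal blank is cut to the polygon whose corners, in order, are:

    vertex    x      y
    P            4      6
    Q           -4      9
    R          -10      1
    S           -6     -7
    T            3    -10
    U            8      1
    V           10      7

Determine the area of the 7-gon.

Apply the shoelace formula: 2A = Σ (x_i·y_{i+1} − x_{i+1}·y_i), indices taken mod 7.
Σ = (60) + (86) + (76) + (81) + (83) + (46) + (32) = 464
Area = |Σ|/2 = 232.

232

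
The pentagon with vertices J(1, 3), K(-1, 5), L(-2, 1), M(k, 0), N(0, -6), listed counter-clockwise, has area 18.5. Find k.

-2

Write out the shoelace sum; only the two edges meeting at M involve k:
2·Area = [((-2)·0 − k·1) + (k·(-6) − 0·0)] + 23
       = -7·k + 23 = 37
⇒ k = -2.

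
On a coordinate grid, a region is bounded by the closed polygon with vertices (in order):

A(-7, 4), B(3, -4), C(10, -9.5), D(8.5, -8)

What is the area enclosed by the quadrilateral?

Apply Gauss's area formula: 2A = Σ (x_i·y_{i+1} − x_{i+1}·y_i), indices taken mod 4.
A→B: (-7)(-4) − (3)(4) = 16
B→C: (3)(-9.5) − (10)(-4) = 11.5
C→D: (10)(-8) − (8.5)(-9.5) = 0.75
D→A: (8.5)(4) − (-7)(-8) = -22
Σ = 6.25
Area = |Σ|/2 = 3.125.

3.125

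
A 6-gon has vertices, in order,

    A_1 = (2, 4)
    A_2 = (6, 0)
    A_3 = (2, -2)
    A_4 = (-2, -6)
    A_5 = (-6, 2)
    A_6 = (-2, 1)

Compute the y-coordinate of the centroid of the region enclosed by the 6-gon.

-20/39

Apply the surveyor's formula. First the cross-terms c_i = x_i·y_{i+1} − x_{i+1}·y_i:
  -24, -12, -16, -40, -2, -10  ⇒  2A = -104, A = -52.
Then Σ (y_i + y_{i+1})·c_i = 160, so ȳ = 160 / (6·(-52)) = -20/39.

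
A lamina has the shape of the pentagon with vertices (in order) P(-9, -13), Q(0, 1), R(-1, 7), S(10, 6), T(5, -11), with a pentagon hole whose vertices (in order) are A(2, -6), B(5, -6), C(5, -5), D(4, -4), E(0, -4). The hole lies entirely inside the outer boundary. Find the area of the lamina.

186.5

Outer boundary:
Cross-terms: -9, 1, -76, -140, -164  ⇒  Σ = -388
Area = |Σ|/2 = 194.
Hole:
Apply Gauss's area formula: 2A = Σ (x_i·y_{i+1} − x_{i+1}·y_i), indices taken mod 5.
Cross-terms: 18, 5, 0, -16, 8  ⇒  Σ = 15
Area = |Σ|/2 = 7.5.
Net area = 194 − 7.5 = 186.5.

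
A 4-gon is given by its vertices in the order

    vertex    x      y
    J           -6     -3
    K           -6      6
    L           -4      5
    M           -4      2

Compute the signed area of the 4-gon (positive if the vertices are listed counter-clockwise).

-12

Apply the shoelace formula: 2A = Σ (x_i·y_{i+1} − x_{i+1}·y_i), indices taken mod 4.
J→K: (-6)(6) − (-6)(-3) = -54
K→L: (-6)(5) − (-4)(6) = -6
L→M: (-4)(2) − (-4)(5) = 12
M→J: (-4)(-3) − (-6)(2) = 24
Σ = -24
Signed area = Σ/2 = -12 (negative ⇒ clockwise traversal).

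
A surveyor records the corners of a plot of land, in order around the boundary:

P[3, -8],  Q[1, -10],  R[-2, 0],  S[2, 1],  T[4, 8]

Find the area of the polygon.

Apply Gauss's area formula: 2A = Σ (x_i·y_{i+1} − x_{i+1}·y_i), indices taken mod 5.
Σ = (-22) + (-20) + (-2) + (12) + (-56) = -88
Area = |Σ|/2 = 44.

44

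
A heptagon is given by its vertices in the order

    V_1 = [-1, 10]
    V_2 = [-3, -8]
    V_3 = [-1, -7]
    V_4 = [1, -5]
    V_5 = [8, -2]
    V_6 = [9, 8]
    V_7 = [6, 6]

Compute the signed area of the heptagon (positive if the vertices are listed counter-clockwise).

127.5

Σ = (38) + (13) + (12) + (38) + (82) + (6) + (66) = 255
Signed area = Σ/2 = 127.5 (positive ⇒ counter-clockwise traversal).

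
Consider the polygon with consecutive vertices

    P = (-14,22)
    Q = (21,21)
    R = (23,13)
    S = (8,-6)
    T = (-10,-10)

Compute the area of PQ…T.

854

Σ = (-756) + (-210) + (-242) + (-140) + (-360) = -1708
Area = |Σ|/2 = 854.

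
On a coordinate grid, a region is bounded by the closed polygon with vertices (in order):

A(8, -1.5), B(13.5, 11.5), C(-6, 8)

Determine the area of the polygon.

117.125

Cross-terms: 112.25, 177, -55  ⇒  Σ = 234.25
Area = |Σ|/2 = 117.125.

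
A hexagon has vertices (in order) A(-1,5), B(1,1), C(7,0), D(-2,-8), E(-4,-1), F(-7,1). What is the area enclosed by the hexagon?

72

A→B: (-1)(1) − (1)(5) = -6
B→C: (1)(0) − (7)(1) = -7
C→D: (7)(-8) − (-2)(0) = -56
D→E: (-2)(-1) − (-4)(-8) = -30
E→F: (-4)(1) − (-7)(-1) = -11
F→A: (-7)(5) − (-1)(1) = -34
Σ = -144
Area = |Σ|/2 = 72.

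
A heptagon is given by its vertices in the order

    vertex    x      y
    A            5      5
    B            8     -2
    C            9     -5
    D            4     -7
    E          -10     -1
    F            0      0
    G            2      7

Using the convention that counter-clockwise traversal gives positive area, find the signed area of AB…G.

-107

Apply the shoelace formula: 2A = Σ (x_i·y_{i+1} − x_{i+1}·y_i), indices taken mod 7.
Σ = (-50) + (-22) + (-43) + (-74) + (0) + (0) + (-25) = -214
Signed area = Σ/2 = -107 (negative ⇒ clockwise traversal).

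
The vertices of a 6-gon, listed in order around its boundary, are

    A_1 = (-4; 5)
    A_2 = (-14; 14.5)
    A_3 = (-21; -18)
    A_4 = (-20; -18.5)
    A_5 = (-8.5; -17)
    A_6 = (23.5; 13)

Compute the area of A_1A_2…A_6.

Apply the shoelace (surveyor's) formula: 2A = Σ (x_i·y_{i+1} − x_{i+1}·y_i), indices taken mod 6.
Σ = (12) + (556.5) + (28.5) + (182.75) + (289) + (169.5) = 1238.25
Area = |Σ|/2 = 619.125.

619.125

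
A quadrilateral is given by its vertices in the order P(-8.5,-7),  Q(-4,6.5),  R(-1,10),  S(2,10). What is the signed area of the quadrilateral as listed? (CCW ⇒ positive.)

Apply the shoelace (surveyor's) formula: 2A = Σ (x_i·y_{i+1} − x_{i+1}·y_i), indices taken mod 4.
Σ = (-83.25) + (-33.5) + (-30) + (71) = -75.75
Signed area = Σ/2 = -37.875 (negative ⇒ clockwise traversal).

-37.875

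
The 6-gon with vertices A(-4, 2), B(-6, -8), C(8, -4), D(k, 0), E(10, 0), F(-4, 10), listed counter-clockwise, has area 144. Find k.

6

The doubled signed area Σ (x_i y_{i+1} − x_{i+1} y_i) is linear in k.
With k=0 it equals 264; the coefficient of k is 4 (from the two edges through D).
So 4·k + 264 = 2·144 = 288 ⇒ k = 6.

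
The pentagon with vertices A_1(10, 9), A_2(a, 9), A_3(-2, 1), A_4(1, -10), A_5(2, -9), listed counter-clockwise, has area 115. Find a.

2

The doubled signed area Σ (x_i y_{i+1} − x_{i+1} y_i) is linear in a.
With a=0 it equals 246; the coefficient of a is -8 (from the two edges through A_2).
So -8·a + 246 = 2·115 = 230 ⇒ a = 2.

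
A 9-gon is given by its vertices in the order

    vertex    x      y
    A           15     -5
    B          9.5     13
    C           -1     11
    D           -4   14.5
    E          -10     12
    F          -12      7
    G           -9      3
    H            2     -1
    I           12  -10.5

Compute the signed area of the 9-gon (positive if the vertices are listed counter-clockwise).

Σ = (242.5) + (117.5) + (29.5) + (97) + (74) + (27) + (3) + (-9) + (97.5) = 679
Signed area = Σ/2 = 339.5 (positive ⇒ counter-clockwise traversal).

339.5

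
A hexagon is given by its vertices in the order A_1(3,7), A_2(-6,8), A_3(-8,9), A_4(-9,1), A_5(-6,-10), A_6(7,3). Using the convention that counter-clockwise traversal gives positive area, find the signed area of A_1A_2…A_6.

Σ = (66) + (10) + (73) + (96) + (52) + (40) = 337
Signed area = Σ/2 = 168.5 (positive ⇒ counter-clockwise traversal).

168.5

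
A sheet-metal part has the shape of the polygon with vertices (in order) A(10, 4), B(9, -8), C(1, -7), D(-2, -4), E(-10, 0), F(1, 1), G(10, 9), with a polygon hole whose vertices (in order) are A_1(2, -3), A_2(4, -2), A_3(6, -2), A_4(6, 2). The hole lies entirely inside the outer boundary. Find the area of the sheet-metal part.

Outer boundary:
Cross-terms: -116, -55, -18, -40, -10, -1, -50  ⇒  Σ = -290
Area = |Σ|/2 = 145.
Hole:
Cross-terms: 8, 4, 24, -22  ⇒  Σ = 14
Area = |Σ|/2 = 7.
Net area = 145 − 7 = 138.

138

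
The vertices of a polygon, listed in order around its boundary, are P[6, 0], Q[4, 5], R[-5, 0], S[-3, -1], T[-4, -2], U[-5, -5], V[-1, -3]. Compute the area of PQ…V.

Apply the shoelace (surveyor's) formula: 2A = Σ (x_i·y_{i+1} − x_{i+1}·y_i), indices taken mod 7.
P→Q: (6)(5) − (4)(0) = 30
Q→R: (4)(0) − (-5)(5) = 25
R→S: (-5)(-1) − (-3)(0) = 5
S→T: (-3)(-2) − (-4)(-1) = 2
T→U: (-4)(-5) − (-5)(-2) = 10
U→V: (-5)(-3) − (-1)(-5) = 10
V→P: (-1)(0) − (6)(-3) = 18
Σ = 100
Area = |Σ|/2 = 50.

50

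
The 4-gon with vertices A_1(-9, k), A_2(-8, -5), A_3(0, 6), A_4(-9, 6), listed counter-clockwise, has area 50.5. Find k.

Write out the shoelace sum; only the two edges meeting at A_1 involve k:
2·Area = [((-9)·k − (-9)·6) + ((-9)·(-5) − (-8)·k)] + 6
       = -1·k + 105 = 101
⇒ k = 4.

4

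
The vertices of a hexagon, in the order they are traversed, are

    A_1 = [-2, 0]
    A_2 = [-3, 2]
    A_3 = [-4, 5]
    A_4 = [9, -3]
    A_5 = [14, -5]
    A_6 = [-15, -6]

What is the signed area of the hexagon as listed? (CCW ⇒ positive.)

A_1→A_2: (-2)(2) − (-3)(0) = -4
A_2→A_3: (-3)(5) − (-4)(2) = -7
A_3→A_4: (-4)(-3) − (9)(5) = -33
A_4→A_5: (9)(-5) − (14)(-3) = -3
A_5→A_6: (14)(-6) − (-15)(-5) = -159
A_6→A_1: (-15)(0) − (-2)(-6) = -12
Σ = -218
Signed area = Σ/2 = -109 (negative ⇒ clockwise traversal).

-109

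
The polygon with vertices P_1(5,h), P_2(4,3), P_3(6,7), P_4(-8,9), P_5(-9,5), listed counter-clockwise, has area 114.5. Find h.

-6

The doubled signed area Σ (x_i y_{i+1} − x_{i+1} y_i) is linear in h.
With h=0 it equals 151; the coefficient of h is -13 (from the two edges through P_1).
So -13·h + 151 = 2·114.5 = 229 ⇒ h = -6.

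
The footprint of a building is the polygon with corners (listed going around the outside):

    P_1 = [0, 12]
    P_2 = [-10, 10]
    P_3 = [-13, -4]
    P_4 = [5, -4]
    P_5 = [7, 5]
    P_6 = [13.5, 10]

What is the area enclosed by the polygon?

Apply Gauss's area formula: 2A = Σ (x_i·y_{i+1} − x_{i+1}·y_i), indices taken mod 6.
Cross-terms: 120, 170, 72, 53, 2.5, 162  ⇒  Σ = 579.5
Area = |Σ|/2 = 289.75.

289.75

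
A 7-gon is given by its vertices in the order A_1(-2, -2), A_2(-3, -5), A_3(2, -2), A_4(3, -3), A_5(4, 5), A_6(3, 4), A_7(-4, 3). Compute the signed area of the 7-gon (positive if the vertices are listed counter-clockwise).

43.5

Cross-terms: 4, 16, 0, 27, 1, 25, 14  ⇒  Σ = 87
Signed area = Σ/2 = 43.5 (positive ⇒ counter-clockwise traversal).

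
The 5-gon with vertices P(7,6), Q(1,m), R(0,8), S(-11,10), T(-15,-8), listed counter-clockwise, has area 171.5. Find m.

The doubled signed area Σ (x_i y_{i+1} − x_{i+1} y_i) is linear in m.
With m=0 it equals 294; the coefficient of m is 7 (from the two edges through Q).
So 7·m + 294 = 2·171.5 = 343 ⇒ m = 7.

7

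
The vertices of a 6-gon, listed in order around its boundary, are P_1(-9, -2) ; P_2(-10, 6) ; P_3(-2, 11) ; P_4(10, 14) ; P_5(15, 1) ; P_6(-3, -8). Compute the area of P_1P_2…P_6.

346.5

Cross-terms: -74, -98, -138, -200, -117, -66  ⇒  Σ = -693
Area = |Σ|/2 = 346.5.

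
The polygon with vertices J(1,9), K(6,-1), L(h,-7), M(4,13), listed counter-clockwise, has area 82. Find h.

15

The doubled signed area Σ (x_i y_{i+1} − x_{i+1} y_i) is linear in h.
With h=0 it equals -46; the coefficient of h is 14 (from the two edges through L).
So 14·h + -46 = 2·82 = 164 ⇒ h = 15.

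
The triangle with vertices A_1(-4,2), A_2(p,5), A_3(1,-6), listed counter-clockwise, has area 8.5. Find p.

-8

Write out the shoelace sum; only the two edges meeting at A_2 involve p:
2·Area = [((-4)·5 − p·2) + (p·(-6) − 1·5)] + -22
       = -8·p + -47 = 17
⇒ p = -8.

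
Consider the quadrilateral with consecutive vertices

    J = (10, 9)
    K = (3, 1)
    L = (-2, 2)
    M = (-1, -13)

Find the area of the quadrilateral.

70

Σ = (-17) + (8) + (28) + (121) = 140
Area = |Σ|/2 = 70.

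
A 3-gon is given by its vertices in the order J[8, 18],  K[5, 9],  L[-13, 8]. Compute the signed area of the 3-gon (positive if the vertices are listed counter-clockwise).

-79.5

Apply the shoelace formula: 2A = Σ (x_i·y_{i+1} − x_{i+1}·y_i), indices taken mod 3.
Cross-terms: -18, 157, -298  ⇒  Σ = -159
Signed area = Σ/2 = -79.5 (negative ⇒ clockwise traversal).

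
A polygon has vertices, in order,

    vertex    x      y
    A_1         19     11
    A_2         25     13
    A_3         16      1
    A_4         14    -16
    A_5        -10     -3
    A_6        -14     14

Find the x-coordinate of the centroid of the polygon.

1025/257

Apply the shoelace formula. First the cross-terms c_i = x_i·y_{i+1} − x_{i+1}·y_i:
  -28, -183, -270, -202, -182, -420  ⇒  2A = -1285, A = -642.5.
Then Σ (x_i + x_{i+1})·c_i = -15375, so x̄ = -15375 / (6·(-642.5)) = 1025/257.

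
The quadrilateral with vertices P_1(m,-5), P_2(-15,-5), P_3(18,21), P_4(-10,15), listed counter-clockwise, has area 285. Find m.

Write out the shoelace sum; only the two edges meeting at P_1 involve m:
2·Area = [((-10)·(-5) − m·15) + (m·(-5) − (-15)·(-5))] + 255
       = -20·m + 230 = 570
⇒ m = -17.

-17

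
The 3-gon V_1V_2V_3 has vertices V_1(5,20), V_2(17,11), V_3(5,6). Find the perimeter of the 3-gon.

42

|V_1V_2| = √((12)² + (-9)²) = √225 = 15
|V_2V_3| = √((-12)² + (-5)²) = √169 = 13
|V_3V_1| = √((0)² + (14)²) = √196 = 14
Perimeter = 15 + 13 + 14 = 42.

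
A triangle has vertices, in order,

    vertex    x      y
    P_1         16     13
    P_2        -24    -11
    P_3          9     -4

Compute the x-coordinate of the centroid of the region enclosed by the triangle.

1/3

Apply the shoelace formula. First the cross-terms c_i = x_i·y_{i+1} − x_{i+1}·y_i:
  136, 195, 181  ⇒  2A = 512, A = 256.
Then Σ (x_i + x_{i+1})·c_i = 512, so x̄ = 512 / (6·256) = 1/3.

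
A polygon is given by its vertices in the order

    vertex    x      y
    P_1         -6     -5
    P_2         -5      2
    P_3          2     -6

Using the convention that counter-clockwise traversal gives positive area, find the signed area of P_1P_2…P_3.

-28.5

Σ = (-37) + (26) + (-46) = -57
Signed area = Σ/2 = -28.5 (negative ⇒ clockwise traversal).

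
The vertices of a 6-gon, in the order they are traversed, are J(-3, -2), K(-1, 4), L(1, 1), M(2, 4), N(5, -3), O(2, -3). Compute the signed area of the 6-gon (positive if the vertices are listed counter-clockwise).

Apply the shoelace formula: 2A = Σ (x_i·y_{i+1} − x_{i+1}·y_i), indices taken mod 6.
J→K: (-3)(4) − (-1)(-2) = -14
K→L: (-1)(1) − (1)(4) = -5
L→M: (1)(4) − (2)(1) = 2
M→N: (2)(-3) − (5)(4) = -26
N→O: (5)(-3) − (2)(-3) = -9
O→J: (2)(-2) − (-3)(-3) = -13
Σ = -65
Signed area = Σ/2 = -32.5 (negative ⇒ clockwise traversal).

-32.5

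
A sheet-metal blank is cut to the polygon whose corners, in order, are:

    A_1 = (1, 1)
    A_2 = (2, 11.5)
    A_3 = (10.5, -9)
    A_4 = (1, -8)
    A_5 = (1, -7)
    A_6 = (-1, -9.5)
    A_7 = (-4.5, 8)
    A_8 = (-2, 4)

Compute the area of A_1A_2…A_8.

Apply Gauss's area formula: 2A = Σ (x_i·y_{i+1} − x_{i+1}·y_i), indices taken mod 8.
Σ = (9.5) + (-138.75) + (-75) + (1) + (-16.5) + (-50.75) + (-2) + (-6) = -278.5
Area = |Σ|/2 = 139.25.

139.25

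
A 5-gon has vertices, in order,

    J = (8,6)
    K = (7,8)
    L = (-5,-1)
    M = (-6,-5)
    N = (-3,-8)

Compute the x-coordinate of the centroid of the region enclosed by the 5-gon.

Apply the shoelace formula. First the cross-terms c_i = x_i·y_{i+1} − x_{i+1}·y_i:
  22, 33, 19, 33, 46  ⇒  2A = 153, A = 76.5.
Then Σ (x_i + x_{i+1})·c_i = 120, so x̄ = 120 / (6·76.5) = 40/153.

40/153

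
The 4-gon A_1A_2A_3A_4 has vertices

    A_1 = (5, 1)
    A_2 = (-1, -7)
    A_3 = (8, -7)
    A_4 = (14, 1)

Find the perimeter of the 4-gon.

|A_1A_2| = √((-6)² + (-8)²) = √100 = 10
|A_2A_3| = √((9)² + (0)²) = √81 = 9
|A_3A_4| = √((6)² + (8)²) = √100 = 10
|A_4A_1| = √((-9)² + (0)²) = √81 = 9
Perimeter = 10 + 9 + 10 + 9 = 38.

38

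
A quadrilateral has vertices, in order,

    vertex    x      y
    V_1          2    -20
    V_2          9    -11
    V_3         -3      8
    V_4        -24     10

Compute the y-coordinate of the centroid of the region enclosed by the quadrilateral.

Apply the shoelace (surveyor's) formula. First the cross-terms c_i = x_i·y_{i+1} − x_{i+1}·y_i:
  158, 39, 162, 460  ⇒  2A = 819, A = 409.5.
Then Σ (y_i + y_{i+1})·c_i = -6699, so ȳ = -6699 / (6·409.5) = -319/117.

-319/117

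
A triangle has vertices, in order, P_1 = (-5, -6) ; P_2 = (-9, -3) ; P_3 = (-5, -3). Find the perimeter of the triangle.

|P_1P_2| = √((-4)² + (3)²) = √25 = 5
|P_2P_3| = √((4)² + (0)²) = √16 = 4
|P_3P_1| = √((0)² + (-3)²) = √9 = 3
Perimeter = 5 + 4 + 3 = 12.

12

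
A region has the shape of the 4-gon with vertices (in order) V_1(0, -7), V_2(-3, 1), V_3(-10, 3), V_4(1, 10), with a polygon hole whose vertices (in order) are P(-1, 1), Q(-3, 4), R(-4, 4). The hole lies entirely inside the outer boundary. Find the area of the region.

Outer boundary:
Apply the shoelace (surveyor's) formula: 2A = Σ (x_i·y_{i+1} − x_{i+1}·y_i), indices taken mod 4.
V_1→V_2: (0)(1) − (-3)(-7) = -21
V_2→V_3: (-3)(3) − (-10)(1) = 1
V_3→V_4: (-10)(10) − (1)(3) = -103
V_4→V_1: (1)(-7) − (0)(10) = -7
Σ = -130
Area = |Σ|/2 = 65.
Hole:
Σ = (-1) + (4) + (0) = 3
Area = |Σ|/2 = 1.5.
Net area = 65 − 1.5 = 63.5.

63.5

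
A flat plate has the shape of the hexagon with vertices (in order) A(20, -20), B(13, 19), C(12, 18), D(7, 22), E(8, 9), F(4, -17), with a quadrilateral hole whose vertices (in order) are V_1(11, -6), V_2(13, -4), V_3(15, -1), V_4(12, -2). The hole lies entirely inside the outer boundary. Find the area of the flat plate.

Outer boundary:
A→B: (20)(19) − (13)(-20) = 640
B→C: (13)(18) − (12)(19) = 6
C→D: (12)(22) − (7)(18) = 138
D→E: (7)(9) − (8)(22) = -113
E→F: (8)(-17) − (4)(9) = -172
F→A: (4)(-20) − (20)(-17) = 260
Σ = 759
Area = |Σ|/2 = 379.5.
Hole:
Apply Gauss's area formula: 2A = Σ (x_i·y_{i+1} − x_{i+1}·y_i), indices taken mod 4.
Σ = (34) + (47) + (-18) + (-50) = 13
Area = |Σ|/2 = 6.5.
Net area = 379.5 − 6.5 = 373.

373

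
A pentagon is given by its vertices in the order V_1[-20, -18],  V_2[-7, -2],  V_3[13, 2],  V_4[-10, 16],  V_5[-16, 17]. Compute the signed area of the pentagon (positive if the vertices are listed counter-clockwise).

Apply the shoelace formula: 2A = Σ (x_i·y_{i+1} − x_{i+1}·y_i), indices taken mod 5.
Σ = (-86) + (12) + (228) + (86) + (628) = 868
Signed area = Σ/2 = 434 (positive ⇒ counter-clockwise traversal).

434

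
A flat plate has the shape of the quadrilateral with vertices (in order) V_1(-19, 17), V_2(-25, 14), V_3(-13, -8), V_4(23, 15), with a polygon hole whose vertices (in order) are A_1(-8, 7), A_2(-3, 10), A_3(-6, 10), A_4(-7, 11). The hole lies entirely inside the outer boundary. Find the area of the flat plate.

Outer boundary:
Apply Gauss's area formula: 2A = Σ (x_i·y_{i+1} − x_{i+1}·y_i), indices taken mod 4.
Σ = (159) + (382) + (-11) + (676) = 1206
Area = |Σ|/2 = 603.
Hole:
Apply the surveyor's formula: 2A = Σ (x_i·y_{i+1} − x_{i+1}·y_i), indices taken mod 4.
A_1→A_2: (-8)(10) − (-3)(7) = -59
A_2→A_3: (-3)(10) − (-6)(10) = 30
A_3→A_4: (-6)(11) − (-7)(10) = 4
A_4→A_1: (-7)(7) − (-8)(11) = 39
Σ = 14
Area = |Σ|/2 = 7.
Net area = 603 − 7 = 596.

596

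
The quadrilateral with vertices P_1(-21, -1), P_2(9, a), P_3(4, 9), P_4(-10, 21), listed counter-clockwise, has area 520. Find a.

-13

The doubled signed area Σ (x_i y_{i+1} − x_{i+1} y_i) is linear in a.
With a=0 it equals 715; the coefficient of a is -25 (from the two edges through P_2).
So -25·a + 715 = 2·520 = 1040 ⇒ a = -13.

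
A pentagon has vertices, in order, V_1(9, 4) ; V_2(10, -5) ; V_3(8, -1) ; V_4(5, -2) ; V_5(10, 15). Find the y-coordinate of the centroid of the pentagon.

Apply Gauss's area formula. First the cross-terms c_i = x_i·y_{i+1} − x_{i+1}·y_i:
  -85, 30, -11, 95, -95  ⇒  2A = -66, A = -33.
Then Σ (y_i + y_{i+1})·c_i = -632, so ȳ = -632 / (6·(-33)) = 316/99.

316/99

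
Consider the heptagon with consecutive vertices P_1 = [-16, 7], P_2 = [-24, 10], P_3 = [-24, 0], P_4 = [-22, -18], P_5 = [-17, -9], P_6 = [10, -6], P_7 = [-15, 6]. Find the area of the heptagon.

Σ = (8) + (240) + (432) + (-108) + (192) + (-30) + (-9) = 725
Area = |Σ|/2 = 362.5.

362.5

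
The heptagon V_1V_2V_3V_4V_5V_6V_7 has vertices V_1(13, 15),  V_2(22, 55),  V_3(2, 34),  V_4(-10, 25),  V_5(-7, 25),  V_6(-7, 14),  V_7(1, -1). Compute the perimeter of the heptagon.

|V_1V_2| = √((9)² + (40)²) = √1681 = 41
|V_2V_3| = √((-20)² + (-21)²) = √841 = 29
|V_3V_4| = √((-12)² + (-9)²) = √225 = 15
|V_4V_5| = √((3)² + (0)²) = √9 = 3
|V_5V_6| = √((0)² + (-11)²) = √121 = 11
|V_6V_7| = √((8)² + (-15)²) = √289 = 17
|V_7V_1| = √((12)² + (16)²) = √400 = 20
Perimeter = 41 + 29 + 15 + 3 + 11 + 17 + 20 = 136.

136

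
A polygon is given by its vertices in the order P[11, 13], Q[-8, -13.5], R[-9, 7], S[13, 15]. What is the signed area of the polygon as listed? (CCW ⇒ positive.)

Apply the shoelace (surveyor's) formula: 2A = Σ (x_i·y_{i+1} − x_{i+1}·y_i), indices taken mod 4.
Σ = (-44.5) + (-177.5) + (-226) + (4) = -444
Signed area = Σ/2 = -222 (negative ⇒ clockwise traversal).

-222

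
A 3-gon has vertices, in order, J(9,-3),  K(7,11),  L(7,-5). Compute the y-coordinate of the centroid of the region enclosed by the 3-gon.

Apply the shoelace formula. First the cross-terms c_i = x_i·y_{i+1} − x_{i+1}·y_i:
  120, -112, 24  ⇒  2A = 32, A = 16.
Then Σ (y_i + y_{i+1})·c_i = 96, so ȳ = 96 / (6·16) = 1.

1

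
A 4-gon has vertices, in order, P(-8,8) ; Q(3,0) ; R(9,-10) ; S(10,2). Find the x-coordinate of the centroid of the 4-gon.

1097/240

Apply the shoelace (surveyor's) formula. First the cross-terms c_i = x_i·y_{i+1} − x_{i+1}·y_i:
  -24, -30, 118, 96  ⇒  2A = 160, A = 80.
Then Σ (x_i + x_{i+1})·c_i = 2194, so x̄ = 2194 / (6·80) = 1097/240.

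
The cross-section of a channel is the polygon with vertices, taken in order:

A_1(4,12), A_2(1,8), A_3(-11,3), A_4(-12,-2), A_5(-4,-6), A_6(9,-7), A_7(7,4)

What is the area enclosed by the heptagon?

Σ = (20) + (91) + (58) + (64) + (82) + (85) + (68) = 468
Area = |Σ|/2 = 234.

234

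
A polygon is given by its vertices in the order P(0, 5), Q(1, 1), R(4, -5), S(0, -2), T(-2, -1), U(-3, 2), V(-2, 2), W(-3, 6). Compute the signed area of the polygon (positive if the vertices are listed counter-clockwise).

P→Q: (0)(1) − (1)(5) = -5
Q→R: (1)(-5) − (4)(1) = -9
R→S: (4)(-2) − (0)(-5) = -8
S→T: (0)(-1) − (-2)(-2) = -4
T→U: (-2)(2) − (-3)(-1) = -7
U→V: (-3)(2) − (-2)(2) = -2
V→W: (-2)(6) − (-3)(2) = -6
W→P: (-3)(5) − (0)(6) = -15
Σ = -56
Signed area = Σ/2 = -28 (negative ⇒ clockwise traversal).

-28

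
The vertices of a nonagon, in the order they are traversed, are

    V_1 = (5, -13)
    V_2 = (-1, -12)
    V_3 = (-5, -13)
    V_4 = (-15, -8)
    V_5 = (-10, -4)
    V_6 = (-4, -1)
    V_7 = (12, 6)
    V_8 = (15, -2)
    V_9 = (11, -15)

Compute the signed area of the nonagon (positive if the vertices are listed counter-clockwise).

Cross-terms: -73, -47, -155, -20, -6, -12, -114, -203, -68  ⇒  Σ = -698
Signed area = Σ/2 = -349 (negative ⇒ clockwise traversal).

-349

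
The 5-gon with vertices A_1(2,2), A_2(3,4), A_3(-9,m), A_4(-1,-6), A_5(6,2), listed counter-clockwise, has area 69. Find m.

1

Write out the shoelace sum; only the two edges meeting at A_3 involve m:
2·Area = [(3·m − (-9)·4) + ((-9)·(-6) − (-1)·m)] + 44
       = 4·m + 134 = 138
⇒ m = 1.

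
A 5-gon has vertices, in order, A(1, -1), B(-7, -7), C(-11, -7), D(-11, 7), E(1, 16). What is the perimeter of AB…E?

60

|AB| = √((-8)² + (-6)²) = √100 = 10
|BC| = √((-4)² + (0)²) = √16 = 4
|CD| = √((0)² + (14)²) = √196 = 14
|DE| = √((12)² + (9)²) = √225 = 15
|EA| = √((0)² + (-17)²) = √289 = 17
Perimeter = 10 + 4 + 14 + 15 + 17 = 60.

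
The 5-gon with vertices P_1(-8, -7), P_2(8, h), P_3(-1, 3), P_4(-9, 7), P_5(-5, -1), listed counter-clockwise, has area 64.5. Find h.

The doubled signed area Σ (x_i y_{i+1} − x_{i+1} y_i) is linear in h.
With h=0 it equals 171; the coefficient of h is -7 (from the two edges through P_2).
So -7·h + 171 = 2·64.5 = 129 ⇒ h = 6.

6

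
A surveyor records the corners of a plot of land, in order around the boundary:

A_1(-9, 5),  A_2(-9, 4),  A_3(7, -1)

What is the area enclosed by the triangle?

Apply the shoelace formula: 2A = Σ (x_i·y_{i+1} − x_{i+1}·y_i), indices taken mod 3.
Cross-terms: 9, -19, 26  ⇒  Σ = 16
Area = |Σ|/2 = 8.

8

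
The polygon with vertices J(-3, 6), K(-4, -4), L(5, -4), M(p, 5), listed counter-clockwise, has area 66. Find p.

2

The doubled signed area Σ (x_i y_{i+1} − x_{i+1} y_i) is linear in p.
With p=0 it equals 112; the coefficient of p is 10 (from the two edges through M).
So 10·p + 112 = 2·66 = 132 ⇒ p = 2.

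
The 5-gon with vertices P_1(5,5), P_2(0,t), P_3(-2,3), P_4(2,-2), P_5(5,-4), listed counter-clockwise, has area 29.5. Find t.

2

Write out the shoelace sum; only the two edges meeting at P_2 involve t:
2·Area = [(5·t − 0·5) + (0·3 − (-2)·t)] + 45
       = 7·t + 45 = 59
⇒ t = 2.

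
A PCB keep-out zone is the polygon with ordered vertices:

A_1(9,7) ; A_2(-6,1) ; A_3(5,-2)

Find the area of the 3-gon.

55.5

Apply the shoelace (surveyor's) formula: 2A = Σ (x_i·y_{i+1} − x_{i+1}·y_i), indices taken mod 3.
A_1→A_2: (9)(1) − (-6)(7) = 51
A_2→A_3: (-6)(-2) − (5)(1) = 7
A_3→A_1: (5)(7) − (9)(-2) = 53
Σ = 111
Area = |Σ|/2 = 55.5.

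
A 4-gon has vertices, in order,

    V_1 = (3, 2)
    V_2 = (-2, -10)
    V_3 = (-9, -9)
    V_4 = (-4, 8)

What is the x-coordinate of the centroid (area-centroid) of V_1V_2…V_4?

Apply the surveyor's formula. First the cross-terms c_i = x_i·y_{i+1} − x_{i+1}·y_i:
  -26, -72, -108, -32  ⇒  2A = -238, A = -119.
Then Σ (x_i + x_{i+1})·c_i = 2202, so x̄ = 2202 / (6·(-119)) = -367/119.

-367/119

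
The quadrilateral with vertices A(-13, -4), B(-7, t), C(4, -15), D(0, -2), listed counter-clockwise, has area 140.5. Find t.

-14

The doubled signed area Σ (x_i y_{i+1} − x_{i+1} y_i) is linear in t.
With t=0 it equals 43; the coefficient of t is -17 (from the two edges through B).
So -17·t + 43 = 2·140.5 = 281 ⇒ t = -14.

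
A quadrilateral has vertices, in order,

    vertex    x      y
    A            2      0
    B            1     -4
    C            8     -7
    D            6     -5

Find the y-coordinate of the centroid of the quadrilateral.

-317/87

Apply the shoelace (surveyor's) formula. First the cross-terms c_i = x_i·y_{i+1} − x_{i+1}·y_i:
  -8, 25, 2, 10  ⇒  2A = 29, A = 14.5.
Then Σ (y_i + y_{i+1})·c_i = -317, so ȳ = -317 / (6·14.5) = -317/87.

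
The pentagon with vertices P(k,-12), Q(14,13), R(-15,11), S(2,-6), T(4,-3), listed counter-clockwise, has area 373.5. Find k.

The doubled signed area Σ (x_i y_{i+1} − x_{i+1} y_i) is linear in k.
With k=0 it equals 555; the coefficient of k is 16 (from the two edges through P).
So 16·k + 555 = 2·373.5 = 747 ⇒ k = 12.

12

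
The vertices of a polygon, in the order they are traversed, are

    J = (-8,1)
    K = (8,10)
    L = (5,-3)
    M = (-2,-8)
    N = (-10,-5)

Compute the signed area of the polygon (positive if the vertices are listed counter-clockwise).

Apply Gauss's area formula: 2A = Σ (x_i·y_{i+1} − x_{i+1}·y_i), indices taken mod 5.
Σ = (-88) + (-74) + (-46) + (-70) + (-50) = -328
Signed area = Σ/2 = -164 (negative ⇒ clockwise traversal).

-164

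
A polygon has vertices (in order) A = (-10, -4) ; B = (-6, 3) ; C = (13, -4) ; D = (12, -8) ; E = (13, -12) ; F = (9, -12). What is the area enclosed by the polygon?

Apply the surveyor's formula: 2A = Σ (x_i·y_{i+1} − x_{i+1}·y_i), indices taken mod 6.
A→B: (-10)(3) − (-6)(-4) = -54
B→C: (-6)(-4) − (13)(3) = -15
C→D: (13)(-8) − (12)(-4) = -56
D→E: (12)(-12) − (13)(-8) = -40
E→F: (13)(-12) − (9)(-12) = -48
F→A: (9)(-4) − (-10)(-12) = -156
Σ = -369
Area = |Σ|/2 = 184.5.

184.5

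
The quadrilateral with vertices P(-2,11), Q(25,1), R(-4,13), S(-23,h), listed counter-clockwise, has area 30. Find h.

19

The doubled signed area Σ (x_i y_{i+1} − x_{i+1} y_i) is linear in h.
With h=0 it equals 98; the coefficient of h is -2 (from the two edges through S).
So -2·h + 98 = 2·30 = 60 ⇒ h = 19.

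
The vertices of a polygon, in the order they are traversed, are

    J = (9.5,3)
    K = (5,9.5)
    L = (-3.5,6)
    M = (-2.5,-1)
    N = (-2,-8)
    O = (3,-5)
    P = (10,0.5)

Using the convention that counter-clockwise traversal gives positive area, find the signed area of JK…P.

Apply Gauss's area formula: 2A = Σ (x_i·y_{i+1} − x_{i+1}·y_i), indices taken mod 7.
Cross-terms: 75.25, 63.25, 18.5, 18, 34, 51.5, 25.25  ⇒  Σ = 285.75
Signed area = Σ/2 = 142.875 (positive ⇒ counter-clockwise traversal).

142.875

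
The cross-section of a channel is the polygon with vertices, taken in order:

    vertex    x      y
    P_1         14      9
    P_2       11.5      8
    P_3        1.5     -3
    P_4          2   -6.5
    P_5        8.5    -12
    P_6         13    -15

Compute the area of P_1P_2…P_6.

172.5

Apply the surveyor's formula: 2A = Σ (x_i·y_{i+1} − x_{i+1}·y_i), indices taken mod 6.
Σ = (8.5) + (-46.5) + (-3.75) + (31.25) + (28.5) + (327) = 345
Area = |Σ|/2 = 172.5.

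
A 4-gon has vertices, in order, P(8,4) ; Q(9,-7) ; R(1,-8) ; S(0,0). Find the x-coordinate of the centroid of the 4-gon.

Apply the shoelace formula. First the cross-terms c_i = x_i·y_{i+1} − x_{i+1}·y_i:
  -92, -65, 0, 0  ⇒  2A = -157, A = -78.5.
Then Σ (x_i + x_{i+1})·c_i = -2214, so x̄ = -2214 / (6·(-78.5)) = 738/157.

738/157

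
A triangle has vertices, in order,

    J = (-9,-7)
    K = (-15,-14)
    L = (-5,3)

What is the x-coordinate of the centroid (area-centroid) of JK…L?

-29/3

Apply the shoelace formula. First the cross-terms c_i = x_i·y_{i+1} − x_{i+1}·y_i:
  21, -115, 62  ⇒  2A = -32, A = -16.
Then Σ (x_i + x_{i+1})·c_i = 928, so x̄ = 928 / (6·(-16)) = -29/3.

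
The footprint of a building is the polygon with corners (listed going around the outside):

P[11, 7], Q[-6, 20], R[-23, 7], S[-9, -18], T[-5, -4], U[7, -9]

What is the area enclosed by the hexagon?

662

Apply the shoelace formula: 2A = Σ (x_i·y_{i+1} − x_{i+1}·y_i), indices taken mod 6.
Σ = (262) + (418) + (477) + (-54) + (73) + (148) = 1324
Area = |Σ|/2 = 662.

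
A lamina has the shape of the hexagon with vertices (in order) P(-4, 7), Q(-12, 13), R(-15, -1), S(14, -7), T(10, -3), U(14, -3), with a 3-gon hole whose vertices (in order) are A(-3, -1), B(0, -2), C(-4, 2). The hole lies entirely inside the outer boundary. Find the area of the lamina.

238

Outer boundary:
Apply the shoelace formula: 2A = Σ (x_i·y_{i+1} − x_{i+1}·y_i), indices taken mod 6.
P→Q: (-4)(13) − (-12)(7) = 32
Q→R: (-12)(-1) − (-15)(13) = 207
R→S: (-15)(-7) − (14)(-1) = 119
S→T: (14)(-3) − (10)(-7) = 28
T→U: (10)(-3) − (14)(-3) = 12
U→P: (14)(7) − (-4)(-3) = 86
Σ = 484
Area = |Σ|/2 = 242.
Hole:
Apply Gauss's area formula: 2A = Σ (x_i·y_{i+1} − x_{i+1}·y_i), indices taken mod 3.
Σ = (6) + (-8) + (10) = 8
Area = |Σ|/2 = 4.
Net area = 242 − 4 = 238.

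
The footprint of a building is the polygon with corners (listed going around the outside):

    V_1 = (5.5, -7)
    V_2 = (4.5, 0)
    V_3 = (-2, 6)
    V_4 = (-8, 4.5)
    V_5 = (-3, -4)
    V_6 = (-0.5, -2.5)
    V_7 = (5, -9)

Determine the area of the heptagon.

Σ = (31.5) + (27) + (39) + (45.5) + (5.5) + (17) + (14.5) = 180
Area = |Σ|/2 = 90.

90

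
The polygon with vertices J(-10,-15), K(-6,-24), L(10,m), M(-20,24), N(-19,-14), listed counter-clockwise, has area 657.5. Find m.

Write out the shoelace sum; only the two edges meeting at L involve m:
2·Area = [((-6)·m − 10·(-24)) + (10·24 − (-20)·m)] + 1031
       = 14·m + 1511 = 1315
⇒ m = -14.

-14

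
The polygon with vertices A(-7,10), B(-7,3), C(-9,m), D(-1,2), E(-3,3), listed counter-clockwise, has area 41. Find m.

-5

Write out the shoelace sum; only the two edges meeting at C involve m:
2·Area = [((-7)·m − (-9)·3) + ((-9)·2 − (-1)·m)] + 43
       = -6·m + 52 = 82
⇒ m = -5.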